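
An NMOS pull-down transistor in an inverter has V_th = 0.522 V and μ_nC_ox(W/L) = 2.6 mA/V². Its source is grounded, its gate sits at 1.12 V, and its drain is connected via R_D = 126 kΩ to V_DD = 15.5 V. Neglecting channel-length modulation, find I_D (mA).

I_D = 0.122 mA

V_GS = V_G = 1.12 V, so V_ov = 1.12 − 0.522 = 0.598 V.
Assume saturation: I_D = ½ k_n V_ov² = 0.5 × 2.6 × 0.598² = 0.465 mA, giving V_DS = V_DD − I_D R_D = 15.5 − 0.465 × 126 = -43.1 V.
But -43.1 V < V_ov = 0.598 V, so the device is actually in triode.
In triode I_D = k_n[V_ov V_DS − ½ V_DS²] and I_D = (V_DD − V_DS)/R_D. Equating: 164 V_DS² − 196.9 V_DS + 15.5 = 0, giving V_DS = 0.0847 V (the root below V_ov).
I_D = (15.5 − 0.0847) / 126 = 0.122 mA.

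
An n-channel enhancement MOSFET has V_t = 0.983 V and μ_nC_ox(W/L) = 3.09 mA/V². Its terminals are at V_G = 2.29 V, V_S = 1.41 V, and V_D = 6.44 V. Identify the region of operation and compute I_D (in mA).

V_GS = V_G − V_S = 2.29 − 1.41 = 0.88 V; V_DS = V_D − V_S = 6.44 − 1.41 = 5.03 V.
V_GS = 0.88 V < V_t = 0.983 V, so the transistor is in cutoff.

Cutoff; I_D = 0 mA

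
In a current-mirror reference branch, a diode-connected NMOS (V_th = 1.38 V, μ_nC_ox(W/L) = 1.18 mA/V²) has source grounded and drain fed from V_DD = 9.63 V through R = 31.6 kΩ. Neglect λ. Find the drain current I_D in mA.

I_D = 0.241 mA

With gate tied to drain, V_GS = V_DS ≥ V_GS − V_th, so the device is in saturation.
KCL at the drain: ½ k_n (V_GS − V_th)² = (V_DD − V_GS)/R.
Let x = V_GS − 1.38. Then 18.6 x² + x − 8.25 = 0, giving x = 0.639 V (positive root), so V_GS = 2.02 V.
I_D = (V_DD − V_GS)/R = (9.63 − 2.02) / 31.6 = 0.241 mA.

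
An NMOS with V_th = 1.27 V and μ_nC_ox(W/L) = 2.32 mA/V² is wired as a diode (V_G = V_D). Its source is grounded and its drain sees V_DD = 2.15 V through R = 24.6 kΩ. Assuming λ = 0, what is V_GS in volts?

V_GS = 1.43 V

With gate tied to drain, V_GS = V_DS ≥ V_GS − V_th, so the device is in saturation.
KCL at the drain: ½ k_n (V_GS − V_th)² = (V_DD − V_GS)/R.
Let x = V_GS − 1.27. Then 28.5 x² + x − 0.88 = 0, giving x = 0.159 V (positive root), so V_GS = 1.43 V.
I_D = (V_DD − V_GS)/R = (2.15 − 1.43) / 24.6 = 0.0293 mA.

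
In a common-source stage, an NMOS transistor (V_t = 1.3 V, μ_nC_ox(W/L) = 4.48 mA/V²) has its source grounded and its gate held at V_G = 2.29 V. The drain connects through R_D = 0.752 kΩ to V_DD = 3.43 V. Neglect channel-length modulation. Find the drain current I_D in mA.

I_D = 2.20 mA

V_GS = V_G = 2.29 V, so V_ov = 2.29 − 1.3 = 0.99 V.
Assume saturation: I_D = ½ k_n V_ov² = 0.5 × 4.48 × 0.99² = 2.2 mA, giving V_DS = V_DD − I_D R_D = 3.43 − 2.2 × 0.752 = 1.78 V.
V_DS = 1.78 V ≥ V_ov = 0.99 V, confirming saturation.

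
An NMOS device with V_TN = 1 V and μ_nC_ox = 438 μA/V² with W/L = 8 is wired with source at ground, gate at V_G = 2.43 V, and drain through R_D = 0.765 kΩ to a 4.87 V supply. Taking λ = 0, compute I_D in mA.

I_D = 3.58 mA

V_GS = V_G = 2.43 V, so V_ov = 2.43 − 1 = 1.43 V.
k_n = μ_nC_ox · (W/L) = 3.504 mA/V².
Assume saturation: I_D = ½ k_n V_ov² = 0.5 × 3.504 × 1.43² = 3.58 mA, giving V_DS = V_DD − I_D R_D = 4.87 − 3.58 × 0.765 = 2.13 V.
V_DS = 2.13 V ≥ V_ov = 1.43 V, confirming saturation.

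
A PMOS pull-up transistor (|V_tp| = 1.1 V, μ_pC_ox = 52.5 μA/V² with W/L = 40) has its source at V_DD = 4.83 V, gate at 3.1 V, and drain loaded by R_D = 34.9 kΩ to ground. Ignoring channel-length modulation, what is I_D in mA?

V_SG = V_DD − V_G = 4.83 − 3.1 = 1.73 V, so V_ov = 1.73 − 1.1 = 0.63 V.
k_p = μ_pC_ox · (W/L) = 2.1 mA/V².
Assume saturation: I_D = ½ k_p V_ov² = 0.5 × 2.1 × 0.63² = 0.417 mA, giving V_SD = V_DD − I_D R_D = 4.83 − 0.417 × 34.9 = -9.71 V.
But -9.71 V < V_ov = 0.63 V, so the device is actually in triode.
In triode I_D = k_p[V_ov V_SD − ½ V_SD²] and I_D = (V_DD − V_SD)/R_D. Equating: 36.6 V_SD² − 47.17 V_SD + 4.83 = 0, giving V_SD = 0.112 V (the root below V_ov).
I_D = (4.83 − 0.112) / 34.9 = 0.135 mA.

I_D = 0.135 mA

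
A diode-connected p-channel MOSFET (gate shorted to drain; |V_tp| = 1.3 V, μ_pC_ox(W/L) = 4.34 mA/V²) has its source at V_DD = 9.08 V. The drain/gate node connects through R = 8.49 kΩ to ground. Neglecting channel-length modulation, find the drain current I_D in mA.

I_D = 0.843 mA

With gate tied to drain, V_SG = V_SD ≥ V_SG − |V_tp|, so the device is in saturation.
KCL at the drain: ½ k_p (V_SG − |V_tp|)² = (V_DD − V_SG)/R.
Let x = V_SG − 1.3. Then 18.4 x² + x − 7.78 = 0, giving x = 0.623 V (positive root), so V_SG = 1.92 V.
I_D = (V_DD − V_SG)/R = (9.08 − 1.92) / 8.49 = 0.843 mA.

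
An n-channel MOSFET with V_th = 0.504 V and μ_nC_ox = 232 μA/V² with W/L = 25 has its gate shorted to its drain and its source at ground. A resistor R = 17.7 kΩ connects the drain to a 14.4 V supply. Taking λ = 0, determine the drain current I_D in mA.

I_D = 0.756 mA

With gate tied to drain, V_GS = V_DS ≥ V_GS − V_th, so the device is in saturation.
k_n = μ_nC_ox · (W/L) = 5.8 mA/V².
KCL at the drain: ½ k_n (V_GS − V_th)² = (V_DD − V_GS)/R.
Let x = V_GS − 0.504. Then 51.3 x² + x − 13.9 = 0, giving x = 0.511 V (positive root), so V_GS = 1.01 V.
I_D = (V_DD − V_GS)/R = (14.4 − 1.01) / 17.7 = 0.756 mA.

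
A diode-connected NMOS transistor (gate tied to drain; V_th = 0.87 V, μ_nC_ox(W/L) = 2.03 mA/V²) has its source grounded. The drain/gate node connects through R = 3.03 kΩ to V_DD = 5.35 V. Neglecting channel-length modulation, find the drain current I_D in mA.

I_D = 1.13 mA

With gate tied to drain, V_GS = V_DS ≥ V_GS − V_th, so the device is in saturation.
KCL at the drain: ½ k_n (V_GS − V_th)² = (V_DD − V_GS)/R.
Let x = V_GS − 0.87. Then 3.08 x² + x − 4.48 = 0, giving x = 1.06 V (positive root), so V_GS = 1.93 V.
I_D = (V_DD − V_GS)/R = (5.35 − 1.93) / 3.03 = 1.13 mA.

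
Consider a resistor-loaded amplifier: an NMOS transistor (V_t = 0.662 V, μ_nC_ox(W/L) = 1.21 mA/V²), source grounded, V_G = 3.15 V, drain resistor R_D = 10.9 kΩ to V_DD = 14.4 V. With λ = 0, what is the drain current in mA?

I_D = 1.28 mA

V_GS = V_G = 3.15 V, so V_ov = 3.15 − 0.662 = 2.49 V.
Assume saturation: I_D = ½ k_n V_ov² = 0.5 × 1.21 × 2.49² = 3.75 mA, giving V_DS = V_DD − I_D R_D = 14.4 − 3.75 × 10.9 = -26.4 V.
But -26.4 V < V_ov = 2.49 V, so the device is actually in triode.
In triode I_D = k_n[V_ov V_DS − ½ V_DS²] and I_D = (V_DD − V_DS)/R_D. Equating: 6.59 V_DS² − 33.81 V_DS + 14.4 = 0, giving V_DS = 0.469 V (the root below V_ov).
I_D = (14.4 − 0.469) / 10.9 = 1.28 mA.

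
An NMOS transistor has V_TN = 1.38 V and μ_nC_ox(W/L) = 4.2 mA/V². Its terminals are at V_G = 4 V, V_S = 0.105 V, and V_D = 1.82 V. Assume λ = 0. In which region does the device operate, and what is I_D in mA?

V_GS = V_G − V_S = 4 − 0.105 = 3.9 V; V_DS = V_D − V_S = 1.82 − 0.105 = 1.72 V.
V_ov = V_GS − V_TN = 3.9 − 1.38 = 2.52 V.
Since V_DS = 1.72 V < V_ov = 2.52 V, the device is in the triode region.
I_D = k_n [V_ov · V_DS − ½ V_DS²] = 4.2 × [2.52 × 1.72 − 0.5 × 1.72²] = 11.9 mA.

Triode; I_D = 11.9 mA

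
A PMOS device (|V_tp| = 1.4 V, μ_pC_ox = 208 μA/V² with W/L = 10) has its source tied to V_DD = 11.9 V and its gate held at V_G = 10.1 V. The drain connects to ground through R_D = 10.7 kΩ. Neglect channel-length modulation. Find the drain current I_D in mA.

V_SG = V_DD − V_G = 11.9 − 10.1 = 1.8 V, so V_ov = 1.8 − 1.4 = 0.4 V.
k_p = μ_pC_ox · (W/L) = 2.08 mA/V².
Assume saturation: I_D = ½ k_p V_ov² = 0.5 × 2.08 × 0.4² = 0.166 mA, giving V_SD = V_DD − I_D R_D = 11.9 − 0.166 × 10.7 = 10.1 V.
V_SD = 10.1 V ≥ V_ov = 0.4 V, confirming saturation.

I_D = 0.166 mA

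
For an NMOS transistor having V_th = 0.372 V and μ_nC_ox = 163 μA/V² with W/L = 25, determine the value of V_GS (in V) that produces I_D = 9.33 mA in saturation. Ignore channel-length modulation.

V_GS = 2.51 V

k_n = μ_nC_ox · (W/L) = 4.075 mA/V².
In saturation I_D = ½ k_n (V_GS − V_th)², so V_GS − V_th = √(2 I_D / k_n) = √(2 × 9.33 / 4.075) = 2.14 V.
V_GS = 0.372 + 2.14 = 2.51 V.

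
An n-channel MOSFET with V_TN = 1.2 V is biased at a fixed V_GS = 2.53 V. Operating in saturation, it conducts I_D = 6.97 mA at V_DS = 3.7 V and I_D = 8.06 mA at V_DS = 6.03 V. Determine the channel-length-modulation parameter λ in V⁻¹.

λ = 0.0893 V⁻¹

With V_GS fixed, I_D ∝ (1 + λ V_DS) in saturation, so I_D2/I_D1 = (1 + λ V_DS2)/(1 + λ V_DS1).
8.06/6.97 = 1.156 = (1 + 6.03 λ)/(1 + 3.7 λ).
Solving: λ (I_D1 V_DS2 − I_D2 V_DS1) = I_D2 − I_D1, so λ = (8.06 − 6.97) / (6.97 × 6.03 − 8.06 × 3.7) = 1.09 / 12.2 = 0.0893 V⁻¹.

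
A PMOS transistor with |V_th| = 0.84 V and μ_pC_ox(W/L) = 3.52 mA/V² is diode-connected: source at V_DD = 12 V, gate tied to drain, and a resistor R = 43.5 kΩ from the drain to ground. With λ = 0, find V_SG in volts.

V_SG = 1.22 V

With gate tied to drain, V_SG = V_SD ≥ V_SG − |V_th|, so the device is in saturation.
KCL at the drain: ½ k_p (V_SG − |V_th|)² = (V_DD − V_SG)/R.
Let x = V_SG − 0.84. Then 76.6 x² + x − 11.16 = 0, giving x = 0.375 V (positive root), so V_SG = 1.22 V.
I_D = (V_DD − V_SG)/R = (12 − 1.22) / 43.5 = 0.248 mA.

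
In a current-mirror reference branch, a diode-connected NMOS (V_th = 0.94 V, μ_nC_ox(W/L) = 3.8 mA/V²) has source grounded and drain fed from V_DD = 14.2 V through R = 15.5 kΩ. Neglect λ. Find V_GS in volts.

V_GS = 1.59 V

With gate tied to drain, V_GS = V_DS ≥ V_GS − V_th, so the device is in saturation.
KCL at the drain: ½ k_n (V_GS − V_th)² = (V_DD − V_GS)/R.
Let x = V_GS − 0.94. Then 29.4 x² + x − 13.26 = 0, giving x = 0.654 V (positive root), so V_GS = 1.59 V.
I_D = (V_DD − V_GS)/R = (14.2 − 1.59) / 15.5 = 0.813 mA.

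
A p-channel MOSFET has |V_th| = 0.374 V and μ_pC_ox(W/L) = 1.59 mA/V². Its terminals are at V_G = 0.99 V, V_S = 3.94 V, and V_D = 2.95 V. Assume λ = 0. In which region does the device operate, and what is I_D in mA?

V_SG = V_S − V_G = 3.94 − 0.99 = 2.95 V; V_SD = V_S − V_D = 3.94 − 2.95 = 0.99 V.
V_ov = V_SG − |V_th| = 2.95 − 0.374 = 2.58 V.
Since V_SD = 0.99 V < V_ov = 2.58 V, the device is in the triode region.
I_D = k_p [V_ov · V_SD − ½ V_SD²] = 1.59 × [2.58 × 0.99 − 0.5 × 0.99²] = 3.28 mA.

Triode; I_D = 3.28 mA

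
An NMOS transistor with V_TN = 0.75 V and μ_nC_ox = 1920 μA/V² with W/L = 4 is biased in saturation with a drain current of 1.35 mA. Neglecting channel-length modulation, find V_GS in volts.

k_n = μ_nC_ox · (W/L) = 7.68 mA/V².
In saturation I_D = ½ k_n (V_GS − V_TN)², so V_GS − V_TN = √(2 I_D / k_n) = √(2 × 1.35 / 7.68) = 0.593 V.
V_GS = 0.75 + 0.593 = 1.34 V.

V_GS = 1.34 V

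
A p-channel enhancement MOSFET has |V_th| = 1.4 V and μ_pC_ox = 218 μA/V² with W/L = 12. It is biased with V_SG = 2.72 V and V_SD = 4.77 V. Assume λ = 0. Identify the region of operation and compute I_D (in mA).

k_p = μ_pC_ox · (W/L) = 2.616 mA/V².
V_ov = V_SG − |V_th| = 2.72 − 1.4 = 1.32 V.
Since V_SD = 4.77 V ≥ V_ov = 1.32 V, the device is in saturation.
I_D = ½ k_p V_ov² = 0.5 × 2.616 × 1.32² = 2.28 mA.

Saturation; I_D = 2.28 mA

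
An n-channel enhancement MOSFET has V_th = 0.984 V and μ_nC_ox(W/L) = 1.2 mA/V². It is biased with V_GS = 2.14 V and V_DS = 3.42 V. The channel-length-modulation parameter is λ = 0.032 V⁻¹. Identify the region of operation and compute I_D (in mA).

Saturation; I_D = 0.890 mA

V_ov = V_GS − V_th = 2.14 − 0.984 = 1.16 V.
Since V_DS = 3.42 V ≥ V_ov = 1.16 V, the device is in saturation.
I_D = ½ k_n V_ov² (1 + λ V_DS) = 0.5 × 1.2 × 1.16² × (1 + 0.032 × 3.42) = 0.89 mA.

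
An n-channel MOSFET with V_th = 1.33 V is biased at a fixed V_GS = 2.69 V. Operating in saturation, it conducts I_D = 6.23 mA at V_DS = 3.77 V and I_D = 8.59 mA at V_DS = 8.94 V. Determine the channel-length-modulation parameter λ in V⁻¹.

With V_GS fixed, I_D ∝ (1 + λ V_DS) in saturation, so I_D2/I_D1 = (1 + λ V_DS2)/(1 + λ V_DS1).
8.59/6.23 = 1.379 = (1 + 8.94 λ)/(1 + 3.77 λ).
Solving: λ (I_D1 V_DS2 − I_D2 V_DS1) = I_D2 − I_D1, so λ = (8.59 − 6.23) / (6.23 × 8.94 − 8.59 × 3.77) = 2.36 / 23.3 = 0.101 V⁻¹.

λ = 0.101 V⁻¹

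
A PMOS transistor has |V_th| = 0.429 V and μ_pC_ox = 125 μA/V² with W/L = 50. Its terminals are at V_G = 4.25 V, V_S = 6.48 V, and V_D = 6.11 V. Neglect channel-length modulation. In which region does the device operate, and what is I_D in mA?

V_SG = V_S − V_G = 6.48 − 4.25 = 2.23 V; V_SD = V_S − V_D = 6.48 − 6.11 = 0.37 V.
k_p = μ_pC_ox · (W/L) = 6.25 mA/V².
V_ov = V_SG − |V_th| = 2.23 − 0.429 = 1.8 V.
Since V_SD = 0.37 V < V_ov = 1.8 V, the device is in the triode region.
I_D = k_p [V_ov · V_SD − ½ V_SD²] = 6.25 × [1.8 × 0.37 − 0.5 × 0.37²] = 3.74 mA.

Triode; I_D = 3.74 mA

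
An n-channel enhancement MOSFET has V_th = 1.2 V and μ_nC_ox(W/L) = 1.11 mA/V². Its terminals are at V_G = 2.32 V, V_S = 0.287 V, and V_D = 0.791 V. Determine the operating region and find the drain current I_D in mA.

V_GS = V_G − V_S = 2.32 − 0.287 = 2.03 V; V_DS = V_D − V_S = 0.791 − 0.287 = 0.504 V.
V_ov = V_GS − V_th = 2.03 − 1.2 = 0.833 V.
Since V_DS = 0.504 V < V_ov = 0.833 V, the device is in the triode region.
I_D = k_n [V_ov · V_DS − ½ V_DS²] = 1.11 × [0.833 × 0.504 − 0.5 × 0.504²] = 0.325 mA.

Triode; I_D = 0.325 mA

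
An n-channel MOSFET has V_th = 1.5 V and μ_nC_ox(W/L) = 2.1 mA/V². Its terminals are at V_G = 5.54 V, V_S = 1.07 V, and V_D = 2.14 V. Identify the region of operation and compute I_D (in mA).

V_GS = V_G − V_S = 5.54 − 1.07 = 4.47 V; V_DS = V_D − V_S = 2.14 − 1.07 = 1.07 V.
V_ov = V_GS − V_th = 4.47 − 1.5 = 2.97 V.
Since V_DS = 1.07 V < V_ov = 2.97 V, the device is in the triode region.
I_D = k_n [V_ov · V_DS − ½ V_DS²] = 2.1 × [2.97 × 1.07 − 0.5 × 1.07²] = 5.47 mA.

Triode; I_D = 5.47 mA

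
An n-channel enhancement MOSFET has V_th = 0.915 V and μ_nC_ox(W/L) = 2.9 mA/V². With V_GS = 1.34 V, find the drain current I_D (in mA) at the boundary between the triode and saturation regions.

At the boundary V_DS = V_ov = V_GS − V_th = 1.34 − 0.915 = 0.425 V.
I_D = ½ k_n V_ov² = 0.5 × 2.9 × 0.425² = 0.262 mA.

I_D = 0.262 mA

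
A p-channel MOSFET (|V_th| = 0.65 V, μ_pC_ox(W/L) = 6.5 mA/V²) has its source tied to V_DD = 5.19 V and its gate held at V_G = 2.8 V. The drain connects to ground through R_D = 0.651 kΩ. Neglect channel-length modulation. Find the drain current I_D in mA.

I_D = 6.79 mA

V_SG = V_DD − V_G = 5.19 − 2.8 = 2.39 V, so V_ov = 2.39 − 0.65 = 1.74 V.
Assume saturation: I_D = ½ k_p V_ov² = 0.5 × 6.5 × 1.74² = 9.84 mA, giving V_SD = V_DD − I_D R_D = 5.19 − 9.84 × 0.651 = -1.22 V.
But -1.22 V < V_ov = 1.74 V, so the device is actually in triode.
In triode I_D = k_p[V_ov V_SD − ½ V_SD²] and I_D = (V_DD − V_SD)/R_D. Equating: 2.12 V_SD² − 8.363 V_SD + 5.19 = 0, giving V_SD = 0.771 V (the root below V_ov).
I_D = (5.19 − 0.771) / 0.651 = 6.79 mA.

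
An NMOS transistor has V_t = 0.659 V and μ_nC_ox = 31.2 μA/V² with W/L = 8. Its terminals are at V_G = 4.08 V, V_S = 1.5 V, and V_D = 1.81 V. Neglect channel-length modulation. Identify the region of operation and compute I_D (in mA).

V_GS = V_G − V_S = 4.08 − 1.5 = 2.58 V; V_DS = V_D − V_S = 1.81 − 1.5 = 0.31 V.
k_n = μ_nC_ox · (W/L) = 0.2496 mA/V².
V_ov = V_GS − V_t = 2.58 − 0.659 = 1.92 V.
Since V_DS = 0.31 V < V_ov = 1.92 V, the device is in the triode region.
I_D = k_n [V_ov · V_DS − ½ V_DS²] = 0.2496 × [1.92 × 0.31 − 0.5 × 0.31²] = 0.137 mA.

Triode; I_D = 0.137 mA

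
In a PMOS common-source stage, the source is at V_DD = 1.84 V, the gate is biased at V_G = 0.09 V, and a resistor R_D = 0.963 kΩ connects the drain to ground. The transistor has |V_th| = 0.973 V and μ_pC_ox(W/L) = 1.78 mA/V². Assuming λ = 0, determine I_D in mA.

V_SG = V_DD − V_G = 1.84 − 0.09 = 1.75 V, so V_ov = 1.75 − 0.973 = 0.777 V.
Assume saturation: I_D = ½ k_p V_ov² = 0.5 × 1.78 × 0.777² = 0.537 mA, giving V_SD = V_DD − I_D R_D = 1.84 − 0.537 × 0.963 = 1.32 V.
V_SD = 1.32 V ≥ V_ov = 0.777 V, confirming saturation.

I_D = 0.537 mA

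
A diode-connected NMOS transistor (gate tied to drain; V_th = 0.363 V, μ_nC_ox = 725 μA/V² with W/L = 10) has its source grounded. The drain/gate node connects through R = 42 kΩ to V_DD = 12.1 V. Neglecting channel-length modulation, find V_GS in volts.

V_GS = 0.637 V

With gate tied to drain, V_GS = V_DS ≥ V_GS − V_th, so the device is in saturation.
k_n = μ_nC_ox · (W/L) = 7.25 mA/V².
KCL at the drain: ½ k_n (V_GS − V_th)² = (V_DD − V_GS)/R.
Let x = V_GS − 0.363. Then 152 x² + x − 11.74 = 0, giving x = 0.274 V (positive root), so V_GS = 0.637 V.
I_D = (V_DD − V_GS)/R = (12.1 − 0.637) / 42 = 0.273 mA.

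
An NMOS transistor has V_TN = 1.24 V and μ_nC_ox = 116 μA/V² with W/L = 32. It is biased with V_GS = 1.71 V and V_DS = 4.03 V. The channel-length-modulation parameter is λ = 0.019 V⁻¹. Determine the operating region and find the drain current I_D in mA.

k_n = μ_nC_ox · (W/L) = 3.712 mA/V².
V_ov = V_GS − V_TN = 1.71 − 1.24 = 0.47 V.
Since V_DS = 4.03 V ≥ V_ov = 0.47 V, the device is in saturation.
I_D = ½ k_n V_ov² (1 + λ V_DS) = 0.5 × 3.712 × 0.47² × (1 + 0.019 × 4.03) = 0.441 mA.

Saturation; I_D = 0.441 mA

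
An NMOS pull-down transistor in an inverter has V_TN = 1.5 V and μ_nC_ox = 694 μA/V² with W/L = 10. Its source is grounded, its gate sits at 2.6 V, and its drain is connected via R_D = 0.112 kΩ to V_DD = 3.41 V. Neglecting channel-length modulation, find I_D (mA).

V_GS = V_G = 2.6 V, so V_ov = 2.6 − 1.5 = 1.1 V.
k_n = μ_nC_ox · (W/L) = 6.94 mA/V².
Assume saturation: I_D = ½ k_n V_ov² = 0.5 × 6.94 × 1.1² = 4.2 mA, giving V_DS = V_DD − I_D R_D = 3.41 − 4.2 × 0.112 = 2.94 V.
V_DS = 2.94 V ≥ V_ov = 1.1 V, confirming saturation.

I_D = 4.20 mA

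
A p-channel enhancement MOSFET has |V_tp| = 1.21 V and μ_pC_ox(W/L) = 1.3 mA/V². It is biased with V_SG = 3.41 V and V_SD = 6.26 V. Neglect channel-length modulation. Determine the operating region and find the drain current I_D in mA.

Saturation; I_D = 3.15 mA

V_ov = V_SG − |V_tp| = 3.41 − 1.21 = 2.2 V.
Since V_SD = 6.26 V ≥ V_ov = 2.2 V, the device is in saturation.
I_D = ½ k_p V_ov² = 0.5 × 1.3 × 2.2² = 3.15 mA.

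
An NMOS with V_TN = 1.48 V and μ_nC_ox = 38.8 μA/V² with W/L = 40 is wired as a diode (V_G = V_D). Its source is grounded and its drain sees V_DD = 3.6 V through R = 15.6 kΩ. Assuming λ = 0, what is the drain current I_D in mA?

With gate tied to drain, V_GS = V_DS ≥ V_GS − V_TN, so the device is in saturation.
k_n = μ_nC_ox · (W/L) = 1.552 mA/V².
KCL at the drain: ½ k_n (V_GS − V_TN)² = (V_DD − V_GS)/R.
Let x = V_GS − 1.48. Then 12.1 x² + x − 2.12 = 0, giving x = 0.379 V (positive root), so V_GS = 1.86 V.
I_D = (V_DD − V_GS)/R = (3.6 − 1.86) / 15.6 = 0.112 mA.

I_D = 0.112 mA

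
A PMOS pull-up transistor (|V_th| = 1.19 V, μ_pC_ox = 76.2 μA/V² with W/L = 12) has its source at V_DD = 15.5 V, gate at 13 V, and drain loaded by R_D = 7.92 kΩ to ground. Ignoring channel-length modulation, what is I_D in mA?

I_D = 0.785 mA

V_SG = V_DD − V_G = 15.5 − 13 = 2.5 V, so V_ov = 2.5 − 1.19 = 1.31 V.
k_p = μ_pC_ox · (W/L) = 0.9144 mA/V².
Assume saturation: I_D = ½ k_p V_ov² = 0.5 × 0.9144 × 1.31² = 0.785 mA, giving V_SD = V_DD − I_D R_D = 15.5 − 0.785 × 7.92 = 9.29 V.
V_SD = 9.29 V ≥ V_ov = 1.31 V, confirming saturation.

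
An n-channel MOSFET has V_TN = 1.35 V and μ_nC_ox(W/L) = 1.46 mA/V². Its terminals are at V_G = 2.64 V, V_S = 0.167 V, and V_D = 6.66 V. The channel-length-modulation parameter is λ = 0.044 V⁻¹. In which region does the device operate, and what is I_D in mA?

Saturation; I_D = 1.18 mA

V_GS = V_G − V_S = 2.64 − 0.167 = 2.47 V; V_DS = V_D − V_S = 6.66 − 0.167 = 6.49 V.
V_ov = V_GS − V_TN = 2.47 − 1.35 = 1.12 V.
Since V_DS = 6.49 V ≥ V_ov = 1.12 V, the device is in saturation.
I_D = ½ k_n V_ov² (1 + λ V_DS) = 0.5 × 1.46 × 1.12² × (1 + 0.044 × 6.49) = 1.18 mA.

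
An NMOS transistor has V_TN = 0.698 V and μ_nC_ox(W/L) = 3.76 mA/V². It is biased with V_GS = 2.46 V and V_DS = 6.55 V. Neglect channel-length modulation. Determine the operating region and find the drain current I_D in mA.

V_ov = V_GS − V_TN = 2.46 − 0.698 = 1.76 V.
Since V_DS = 6.55 V ≥ V_ov = 1.76 V, the device is in saturation.
I_D = ½ k_n V_ov² = 0.5 × 3.76 × 1.76² = 5.84 mA.

Saturation; I_D = 5.84 mA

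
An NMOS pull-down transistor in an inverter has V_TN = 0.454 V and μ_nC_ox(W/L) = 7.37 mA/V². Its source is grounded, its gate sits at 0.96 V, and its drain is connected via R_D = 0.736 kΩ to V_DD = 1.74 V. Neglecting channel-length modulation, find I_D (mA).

V_GS = V_G = 0.96 V, so V_ov = 0.96 − 0.454 = 0.506 V.
Assume saturation: I_D = ½ k_n V_ov² = 0.5 × 7.37 × 0.506² = 0.943 mA, giving V_DS = V_DD − I_D R_D = 1.74 − 0.943 × 0.736 = 1.05 V.
V_DS = 1.05 V ≥ V_ov = 0.506 V, confirming saturation.

I_D = 0.943 mA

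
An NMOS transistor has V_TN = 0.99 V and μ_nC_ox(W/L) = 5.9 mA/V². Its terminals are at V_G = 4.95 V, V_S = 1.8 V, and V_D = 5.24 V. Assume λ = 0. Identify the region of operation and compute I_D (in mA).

V_GS = V_G − V_S = 4.95 − 1.8 = 3.15 V; V_DS = V_D − V_S = 5.24 − 1.8 = 3.44 V.
V_ov = V_GS − V_TN = 3.15 − 0.99 = 2.16 V.
Since V_DS = 3.44 V ≥ V_ov = 2.16 V, the device is in saturation.
I_D = ½ k_n V_ov² = 0.5 × 5.9 × 2.16² = 13.8 mA.

Saturation; I_D = 13.8 mA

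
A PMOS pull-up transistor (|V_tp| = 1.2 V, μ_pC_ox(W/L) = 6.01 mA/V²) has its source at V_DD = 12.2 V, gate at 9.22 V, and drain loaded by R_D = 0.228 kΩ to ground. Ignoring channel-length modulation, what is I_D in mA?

I_D = 9.52 mA

V_SG = V_DD − V_G = 12.2 − 9.22 = 2.98 V, so V_ov = 2.98 − 1.2 = 1.78 V.
Assume saturation: I_D = ½ k_p V_ov² = 0.5 × 6.01 × 1.78² = 9.52 mA, giving V_SD = V_DD − I_D R_D = 12.2 − 9.52 × 0.228 = 10 V.
V_SD = 10 V ≥ V_ov = 1.78 V, confirming saturation.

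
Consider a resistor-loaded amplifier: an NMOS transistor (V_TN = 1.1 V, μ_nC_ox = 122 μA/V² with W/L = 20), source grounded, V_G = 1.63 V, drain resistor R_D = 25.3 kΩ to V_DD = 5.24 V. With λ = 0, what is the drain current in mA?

I_D = 0.200 mA

V_GS = V_G = 1.63 V, so V_ov = 1.63 − 1.1 = 0.53 V.
k_n = μ_nC_ox · (W/L) = 2.44 mA/V².
Assume saturation: I_D = ½ k_n V_ov² = 0.5 × 2.44 × 0.53² = 0.343 mA, giving V_DS = V_DD − I_D R_D = 5.24 − 0.343 × 25.3 = -3.43 V.
But -3.43 V < V_ov = 0.53 V, so the device is actually in triode.
In triode I_D = k_n[V_ov V_DS − ½ V_DS²] and I_D = (V_DD − V_DS)/R_D. Equating: 30.9 V_DS² − 33.72 V_DS + 5.24 = 0, giving V_DS = 0.188 V (the root below V_ov).
I_D = (5.24 − 0.188) / 25.3 = 0.2 mA.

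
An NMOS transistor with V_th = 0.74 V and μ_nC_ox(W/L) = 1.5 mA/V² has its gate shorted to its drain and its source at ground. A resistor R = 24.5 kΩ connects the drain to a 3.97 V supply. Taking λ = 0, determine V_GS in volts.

With gate tied to drain, V_GS = V_DS ≥ V_GS − V_th, so the device is in saturation.
KCL at the drain: ½ k_n (V_GS − V_th)² = (V_DD − V_GS)/R.
Let x = V_GS − 0.74. Then 18.4 x² + x − 3.23 = 0, giving x = 0.393 V (positive root), so V_GS = 1.13 V.
I_D = (V_DD − V_GS)/R = (3.97 − 1.13) / 24.5 = 0.116 mA.

V_GS = 1.13 V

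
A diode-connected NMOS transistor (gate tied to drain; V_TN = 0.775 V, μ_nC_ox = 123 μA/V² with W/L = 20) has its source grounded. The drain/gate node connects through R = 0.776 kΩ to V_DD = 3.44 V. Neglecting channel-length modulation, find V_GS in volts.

With gate tied to drain, V_GS = V_DS ≥ V_GS − V_TN, so the device is in saturation.
k_n = μ_nC_ox · (W/L) = 2.46 mA/V².
KCL at the drain: ½ k_n (V_GS − V_TN)² = (V_DD − V_GS)/R.
Let x = V_GS − 0.775. Then 0.954 x² + x − 2.665 = 0, giving x = 1.23 V (positive root), so V_GS = 2 V.
I_D = (V_DD − V_GS)/R = (3.44 − 2) / 0.776 = 1.85 mA.

V_GS = 2.00 V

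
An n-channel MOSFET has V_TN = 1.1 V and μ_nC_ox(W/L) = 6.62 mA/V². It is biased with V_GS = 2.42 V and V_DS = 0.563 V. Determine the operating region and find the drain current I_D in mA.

Triode; I_D = 3.87 mA

V_ov = V_GS − V_TN = 2.42 − 1.1 = 1.32 V.
Since V_DS = 0.563 V < V_ov = 1.32 V, the device is in the triode region.
I_D = k_n [V_ov · V_DS − ½ V_DS²] = 6.62 × [1.32 × 0.563 − 0.5 × 0.563²] = 3.87 mA.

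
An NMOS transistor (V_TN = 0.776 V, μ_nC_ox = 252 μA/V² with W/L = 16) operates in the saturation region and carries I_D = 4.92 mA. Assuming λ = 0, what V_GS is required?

V_GS = 2.34 V

k_n = μ_nC_ox · (W/L) = 4.032 mA/V².
In saturation I_D = ½ k_n (V_GS − V_TN)², so V_GS − V_TN = √(2 I_D / k_n) = √(2 × 4.92 / 4.032) = 1.56 V.
V_GS = 0.776 + 1.56 = 2.34 V.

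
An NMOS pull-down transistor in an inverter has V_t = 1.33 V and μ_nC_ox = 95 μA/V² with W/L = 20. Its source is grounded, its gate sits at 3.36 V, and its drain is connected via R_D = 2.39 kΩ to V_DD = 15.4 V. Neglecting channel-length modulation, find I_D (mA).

I_D = 3.91 mA

V_GS = V_G = 3.36 V, so V_ov = 3.36 − 1.33 = 2.03 V.
k_n = μ_nC_ox · (W/L) = 1.9 mA/V².
Assume saturation: I_D = ½ k_n V_ov² = 0.5 × 1.9 × 2.03² = 3.91 mA, giving V_DS = V_DD − I_D R_D = 15.4 − 3.91 × 2.39 = 6.04 V.
V_DS = 6.04 V ≥ V_ov = 2.03 V, confirming saturation.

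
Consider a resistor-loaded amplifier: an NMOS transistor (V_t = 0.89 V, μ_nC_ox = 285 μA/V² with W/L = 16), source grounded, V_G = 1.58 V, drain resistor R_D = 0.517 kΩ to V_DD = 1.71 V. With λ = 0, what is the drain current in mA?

V_GS = V_G = 1.58 V, so V_ov = 1.58 − 0.89 = 0.69 V.
k_n = μ_nC_ox · (W/L) = 4.56 mA/V².
Assume saturation: I_D = ½ k_n V_ov² = 0.5 × 4.56 × 0.69² = 1.09 mA, giving V_DS = V_DD − I_D R_D = 1.71 − 1.09 × 0.517 = 1.15 V.
V_DS = 1.15 V ≥ V_ov = 0.69 V, confirming saturation.

I_D = 1.09 mA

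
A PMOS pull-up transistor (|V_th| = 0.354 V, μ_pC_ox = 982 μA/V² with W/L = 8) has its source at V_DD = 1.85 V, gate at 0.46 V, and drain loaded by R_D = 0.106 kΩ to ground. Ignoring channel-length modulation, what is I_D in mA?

I_D = 4.22 mA

V_SG = V_DD − V_G = 1.85 − 0.46 = 1.39 V, so V_ov = 1.39 − 0.354 = 1.04 V.
k_p = μ_pC_ox · (W/L) = 7.856 mA/V².
Assume saturation: I_D = ½ k_p V_ov² = 0.5 × 7.856 × 1.04² = 4.22 mA, giving V_SD = V_DD − I_D R_D = 1.85 − 4.22 × 0.106 = 1.4 V.
V_SD = 1.4 V ≥ V_ov = 1.04 V, confirming saturation.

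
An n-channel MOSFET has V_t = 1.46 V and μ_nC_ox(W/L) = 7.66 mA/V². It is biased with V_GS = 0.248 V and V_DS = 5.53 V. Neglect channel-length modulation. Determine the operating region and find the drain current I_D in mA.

Cutoff; I_D = 0 mA

V_GS = 0.248 V < V_t = 1.46 V, so the transistor is in cutoff.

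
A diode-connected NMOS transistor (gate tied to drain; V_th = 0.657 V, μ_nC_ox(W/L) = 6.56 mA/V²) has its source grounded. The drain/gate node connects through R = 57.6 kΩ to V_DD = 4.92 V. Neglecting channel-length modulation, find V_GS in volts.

V_GS = 0.805 V

With gate tied to drain, V_GS = V_DS ≥ V_GS − V_th, so the device is in saturation.
KCL at the drain: ½ k_n (V_GS − V_th)² = (V_DD − V_GS)/R.
Let x = V_GS − 0.657. Then 189 x² + x − 4.263 = 0, giving x = 0.148 V (positive root), so V_GS = 0.805 V.
I_D = (V_DD − V_GS)/R = (4.92 − 0.805) / 57.6 = 0.0714 mA.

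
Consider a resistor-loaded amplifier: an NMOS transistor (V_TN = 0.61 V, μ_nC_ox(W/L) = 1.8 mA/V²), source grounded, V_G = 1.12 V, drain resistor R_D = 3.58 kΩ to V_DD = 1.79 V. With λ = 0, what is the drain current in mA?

I_D = 0.234 mA

V_GS = V_G = 1.12 V, so V_ov = 1.12 − 0.61 = 0.51 V.
Assume saturation: I_D = ½ k_n V_ov² = 0.5 × 1.8 × 0.51² = 0.234 mA, giving V_DS = V_DD − I_D R_D = 1.79 − 0.234 × 3.58 = 0.952 V.
V_DS = 0.952 V ≥ V_ov = 0.51 V, confirming saturation.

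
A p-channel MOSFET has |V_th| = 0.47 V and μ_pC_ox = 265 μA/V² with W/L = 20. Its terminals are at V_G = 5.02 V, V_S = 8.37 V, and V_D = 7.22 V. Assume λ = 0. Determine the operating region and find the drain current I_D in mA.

V_SG = V_S − V_G = 8.37 − 5.02 = 3.35 V; V_SD = V_S − V_D = 8.37 − 7.22 = 1.15 V.
k_p = μ_pC_ox · (W/L) = 5.3 mA/V².
V_ov = V_SG − |V_th| = 3.35 − 0.47 = 2.88 V.
Since V_SD = 1.15 V < V_ov = 2.88 V, the device is in the triode region.
I_D = k_p [V_ov · V_SD − ½ V_SD²] = 5.3 × [2.88 × 1.15 − 0.5 × 1.15²] = 14 mA.

Triode; I_D = 14.0 mA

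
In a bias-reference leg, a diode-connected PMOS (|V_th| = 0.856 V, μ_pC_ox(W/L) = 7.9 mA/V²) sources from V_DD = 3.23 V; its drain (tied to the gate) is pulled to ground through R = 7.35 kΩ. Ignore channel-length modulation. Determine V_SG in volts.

With gate tied to drain, V_SG = V_SD ≥ V_SG − |V_th|, so the device is in saturation.
KCL at the drain: ½ k_p (V_SG − |V_th|)² = (V_DD − V_SG)/R.
Let x = V_SG − 0.856. Then 29 x² + x − 2.374 = 0, giving x = 0.269 V (positive root), so V_SG = 1.13 V.
I_D = (V_DD − V_SG)/R = (3.23 − 1.13) / 7.35 = 0.286 mA.

V_SG = 1.13 V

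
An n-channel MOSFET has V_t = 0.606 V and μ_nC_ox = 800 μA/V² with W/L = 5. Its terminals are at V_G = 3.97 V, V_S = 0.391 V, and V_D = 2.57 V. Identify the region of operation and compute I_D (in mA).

Triode; I_D = 16.4 mA

V_GS = V_G − V_S = 3.97 − 0.391 = 3.58 V; V_DS = V_D − V_S = 2.57 − 0.391 = 2.18 V.
k_n = μ_nC_ox · (W/L) = 4 mA/V².
V_ov = V_GS − V_t = 3.58 − 0.606 = 2.97 V.
Since V_DS = 2.18 V < V_ov = 2.97 V, the device is in the triode region.
I_D = k_n [V_ov · V_DS − ½ V_DS²] = 4 × [2.97 × 2.18 − 0.5 × 2.18²] = 16.4 mA.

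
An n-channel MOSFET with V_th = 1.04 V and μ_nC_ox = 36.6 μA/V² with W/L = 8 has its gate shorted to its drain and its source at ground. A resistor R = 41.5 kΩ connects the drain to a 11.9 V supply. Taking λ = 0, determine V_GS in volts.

With gate tied to drain, V_GS = V_DS ≥ V_GS − V_th, so the device is in saturation.
k_n = μ_nC_ox · (W/L) = 0.2928 mA/V².
KCL at the drain: ½ k_n (V_GS − V_th)² = (V_DD − V_GS)/R.
Let x = V_GS − 1.04. Then 6.08 x² + x − 10.86 = 0, giving x = 1.26 V (positive root), so V_GS = 2.3 V.
I_D = (V_DD − V_GS)/R = (11.9 − 2.3) / 41.5 = 0.231 mA.

V_GS = 2.30 V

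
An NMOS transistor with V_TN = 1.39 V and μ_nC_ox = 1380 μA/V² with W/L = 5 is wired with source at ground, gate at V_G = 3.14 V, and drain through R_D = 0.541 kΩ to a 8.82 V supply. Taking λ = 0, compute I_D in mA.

I_D = 10.6 mA

V_GS = V_G = 3.14 V, so V_ov = 3.14 − 1.39 = 1.75 V.
k_n = μ_nC_ox · (W/L) = 6.9 mA/V².
Assume saturation: I_D = ½ k_n V_ov² = 0.5 × 6.9 × 1.75² = 10.6 mA, giving V_DS = V_DD − I_D R_D = 8.82 − 10.6 × 0.541 = 3.1 V.
V_DS = 3.1 V ≥ V_ov = 1.75 V, confirming saturation.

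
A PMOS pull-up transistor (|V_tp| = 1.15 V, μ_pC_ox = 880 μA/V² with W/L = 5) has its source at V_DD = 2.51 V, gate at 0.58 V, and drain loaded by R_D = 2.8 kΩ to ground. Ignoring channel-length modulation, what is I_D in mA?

V_SG = V_DD − V_G = 2.51 − 0.58 = 1.93 V, so V_ov = 1.93 − 1.15 = 0.78 V.
k_p = μ_pC_ox · (W/L) = 4.4 mA/V².
Assume saturation: I_D = ½ k_p V_ov² = 0.5 × 4.4 × 0.78² = 1.34 mA, giving V_SD = V_DD − I_D R_D = 2.51 − 1.34 × 2.8 = -1.24 V.
But -1.24 V < V_ov = 0.78 V, so the device is actually in triode.
In triode I_D = k_p[V_ov V_SD − ½ V_SD²] and I_D = (V_DD − V_SD)/R_D. Equating: 6.16 V_SD² − 10.61 V_SD + 2.51 = 0, giving V_SD = 0.283 V (the root below V_ov).
I_D = (2.51 − 0.283) / 2.8 = 0.795 mA.

I_D = 0.795 mA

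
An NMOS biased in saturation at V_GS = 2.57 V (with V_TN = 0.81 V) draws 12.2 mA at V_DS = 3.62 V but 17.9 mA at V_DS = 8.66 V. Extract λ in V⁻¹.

With V_GS fixed, I_D ∝ (1 + λ V_DS) in saturation, so I_D2/I_D1 = (1 + λ V_DS2)/(1 + λ V_DS1).
17.9/12.2 = 1.467 = (1 + 8.66 λ)/(1 + 3.62 λ).
Solving: λ (I_D1 V_DS2 − I_D2 V_DS1) = I_D2 − I_D1, so λ = (17.9 − 12.2) / (12.2 × 8.66 − 17.9 × 3.62) = 5.7 / 40.9 = 0.14 V⁻¹.

λ = 0.140 V⁻¹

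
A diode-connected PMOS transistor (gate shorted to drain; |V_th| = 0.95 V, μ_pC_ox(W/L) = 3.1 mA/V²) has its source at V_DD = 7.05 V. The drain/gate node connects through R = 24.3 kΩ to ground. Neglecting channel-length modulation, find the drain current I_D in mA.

With gate tied to drain, V_SG = V_SD ≥ V_SG − |V_th|, so the device is in saturation.
KCL at the drain: ½ k_p (V_SG − |V_th|)² = (V_DD − V_SG)/R.
Let x = V_SG − 0.95. Then 37.7 x² + x − 6.1 = 0, giving x = 0.389 V (positive root), so V_SG = 1.34 V.
I_D = (V_DD − V_SG)/R = (7.05 − 1.34) / 24.3 = 0.235 mA.

I_D = 0.235 mA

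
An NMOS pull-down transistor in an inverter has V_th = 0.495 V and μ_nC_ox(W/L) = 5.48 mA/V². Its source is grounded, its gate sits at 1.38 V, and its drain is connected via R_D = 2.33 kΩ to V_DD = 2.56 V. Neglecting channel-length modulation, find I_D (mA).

I_D = 0.997 mA

V_GS = V_G = 1.38 V, so V_ov = 1.38 − 0.495 = 0.885 V.
Assume saturation: I_D = ½ k_n V_ov² = 0.5 × 5.48 × 0.885² = 2.15 mA, giving V_DS = V_DD − I_D R_D = 2.56 − 2.15 × 2.33 = -2.44 V.
But -2.44 V < V_ov = 0.885 V, so the device is actually in triode.
In triode I_D = k_n[V_ov V_DS − ½ V_DS²] and I_D = (V_DD − V_DS)/R_D. Equating: 6.38 V_DS² − 12.3 V_DS + 2.56 = 0, giving V_DS = 0.237 V (the root below V_ov).
I_D = (2.56 − 0.237) / 2.33 = 0.997 mA.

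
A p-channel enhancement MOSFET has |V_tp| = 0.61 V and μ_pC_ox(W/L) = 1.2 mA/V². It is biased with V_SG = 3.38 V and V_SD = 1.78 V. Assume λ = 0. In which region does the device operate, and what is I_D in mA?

Triode; I_D = 4.02 mA

V_ov = V_SG − |V_tp| = 3.38 − 0.61 = 2.77 V.
Since V_SD = 1.78 V < V_ov = 2.77 V, the device is in the triode region.
I_D = k_p [V_ov · V_SD − ½ V_SD²] = 1.2 × [2.77 × 1.78 − 0.5 × 1.78²] = 4.02 mA.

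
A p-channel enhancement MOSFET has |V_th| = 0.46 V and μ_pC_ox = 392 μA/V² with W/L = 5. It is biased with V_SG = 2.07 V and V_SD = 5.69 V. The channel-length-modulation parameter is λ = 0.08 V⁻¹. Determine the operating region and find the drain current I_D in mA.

Saturation; I_D = 3.70 mA

k_p = μ_pC_ox · (W/L) = 1.96 mA/V².
V_ov = V_SG − |V_th| = 2.07 − 0.46 = 1.61 V.
Since V_SD = 5.69 V ≥ V_ov = 1.61 V, the device is in saturation.
I_D = ½ k_p V_ov² (1 + λ V_SD) = 0.5 × 1.96 × 1.61² × (1 + 0.08 × 5.69) = 3.7 mA.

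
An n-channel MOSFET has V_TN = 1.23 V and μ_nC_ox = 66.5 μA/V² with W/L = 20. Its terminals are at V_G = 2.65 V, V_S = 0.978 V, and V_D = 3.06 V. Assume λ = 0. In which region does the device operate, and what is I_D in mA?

V_GS = V_G − V_S = 2.65 − 0.978 = 1.67 V; V_DS = V_D − V_S = 3.06 − 0.978 = 2.08 V.
k_n = μ_nC_ox · (W/L) = 1.33 mA/V².
V_ov = V_GS − V_TN = 1.67 − 1.23 = 0.442 V.
Since V_DS = 2.08 V ≥ V_ov = 0.442 V, the device is in saturation.
I_D = ½ k_n V_ov² = 0.5 × 1.33 × 0.442² = 0.13 mA.

Saturation; I_D = 0.130 mA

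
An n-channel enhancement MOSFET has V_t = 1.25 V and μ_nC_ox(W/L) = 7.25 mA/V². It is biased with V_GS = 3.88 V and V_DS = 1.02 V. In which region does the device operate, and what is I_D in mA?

V_ov = V_GS − V_t = 3.88 − 1.25 = 2.63 V.
Since V_DS = 1.02 V < V_ov = 2.63 V, the device is in the triode region.
I_D = k_n [V_ov · V_DS − ½ V_DS²] = 7.25 × [2.63 × 1.02 − 0.5 × 1.02²] = 15.7 mA.

Triode; I_D = 15.7 mA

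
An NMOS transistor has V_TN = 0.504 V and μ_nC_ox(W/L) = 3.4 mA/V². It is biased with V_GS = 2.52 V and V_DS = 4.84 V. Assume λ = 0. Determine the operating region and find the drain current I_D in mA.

V_ov = V_GS − V_TN = 2.52 − 0.504 = 2.02 V.
Since V_DS = 4.84 V ≥ V_ov = 2.02 V, the device is in saturation.
I_D = ½ k_n V_ov² = 0.5 × 3.4 × 2.02² = 6.91 mA.

Saturation; I_D = 6.91 mA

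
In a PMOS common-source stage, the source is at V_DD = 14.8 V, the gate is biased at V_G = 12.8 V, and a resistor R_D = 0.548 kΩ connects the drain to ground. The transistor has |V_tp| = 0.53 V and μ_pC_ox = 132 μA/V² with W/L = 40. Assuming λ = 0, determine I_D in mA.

V_SG = V_DD − V_G = 14.8 − 12.8 = 2 V, so V_ov = 2 − 0.53 = 1.47 V.
k_p = μ_pC_ox · (W/L) = 5.28 mA/V².
Assume saturation: I_D = ½ k_p V_ov² = 0.5 × 5.28 × 1.47² = 5.7 mA, giving V_SD = V_DD − I_D R_D = 14.8 − 5.7 × 0.548 = 11.7 V.
V_SD = 11.7 V ≥ V_ov = 1.47 V, confirming saturation.

I_D = 5.70 mA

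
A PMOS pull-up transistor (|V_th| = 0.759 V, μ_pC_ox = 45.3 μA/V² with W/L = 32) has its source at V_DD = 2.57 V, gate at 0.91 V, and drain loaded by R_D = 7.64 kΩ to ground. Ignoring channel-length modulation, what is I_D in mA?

I_D = 0.301 mA

V_SG = V_DD − V_G = 2.57 − 0.91 = 1.66 V, so V_ov = 1.66 − 0.759 = 0.901 V.
k_p = μ_pC_ox · (W/L) = 1.45 mA/V².
Assume saturation: I_D = ½ k_p V_ov² = 0.5 × 1.45 × 0.901² = 0.588 mA, giving V_SD = V_DD − I_D R_D = 2.57 − 0.588 × 7.64 = -1.93 V.
But -1.93 V < V_ov = 0.901 V, so the device is actually in triode.
In triode I_D = k_p[V_ov V_SD − ½ V_SD²] and I_D = (V_DD − V_SD)/R_D. Equating: 5.54 V_SD² − 10.98 V_SD + 2.57 = 0, giving V_SD = 0.271 V (the root below V_ov).
I_D = (2.57 − 0.271) / 7.64 = 0.301 mA.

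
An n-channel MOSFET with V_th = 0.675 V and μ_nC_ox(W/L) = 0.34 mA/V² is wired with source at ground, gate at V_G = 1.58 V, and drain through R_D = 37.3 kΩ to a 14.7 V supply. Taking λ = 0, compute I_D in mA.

I_D = 0.139 mA

V_GS = V_G = 1.58 V, so V_ov = 1.58 − 0.675 = 0.905 V.
Assume saturation: I_D = ½ k_n V_ov² = 0.5 × 0.34 × 0.905² = 0.139 mA, giving V_DS = V_DD − I_D R_D = 14.7 − 0.139 × 37.3 = 9.51 V.
V_DS = 9.51 V ≥ V_ov = 0.905 V, confirming saturation.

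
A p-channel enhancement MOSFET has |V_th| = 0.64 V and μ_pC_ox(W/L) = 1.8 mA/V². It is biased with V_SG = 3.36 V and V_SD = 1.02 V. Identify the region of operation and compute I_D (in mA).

V_ov = V_SG − |V_th| = 3.36 − 0.64 = 2.72 V.
Since V_SD = 1.02 V < V_ov = 2.72 V, the device is in the triode region.
I_D = k_p [V_ov · V_SD − ½ V_SD²] = 1.8 × [2.72 × 1.02 − 0.5 × 1.02²] = 4.06 mA.

Triode; I_D = 4.06 mA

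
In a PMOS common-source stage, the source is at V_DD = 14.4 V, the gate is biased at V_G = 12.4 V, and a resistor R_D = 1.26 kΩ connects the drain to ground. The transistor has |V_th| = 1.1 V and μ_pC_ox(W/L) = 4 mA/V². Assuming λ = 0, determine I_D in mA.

I_D = 1.62 mA

V_SG = V_DD − V_G = 14.4 − 12.4 = 2 V, so V_ov = 2 − 1.1 = 0.9 V.
Assume saturation: I_D = ½ k_p V_ov² = 0.5 × 4 × 0.9² = 1.62 mA, giving V_SD = V_DD − I_D R_D = 14.4 − 1.62 × 1.26 = 12.4 V.
V_SD = 12.4 V ≥ V_ov = 0.9 V, confirming saturation.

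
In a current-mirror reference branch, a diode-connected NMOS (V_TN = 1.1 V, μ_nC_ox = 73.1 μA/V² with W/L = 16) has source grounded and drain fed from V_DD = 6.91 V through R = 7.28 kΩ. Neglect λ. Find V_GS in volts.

With gate tied to drain, V_GS = V_DS ≥ V_GS − V_TN, so the device is in saturation.
k_n = μ_nC_ox · (W/L) = 1.17 mA/V².
KCL at the drain: ½ k_n (V_GS − V_TN)² = (V_DD − V_GS)/R.
Let x = V_GS − 1.1. Then 4.26 x² + x − 5.81 = 0, giving x = 1.06 V (positive root), so V_GS = 2.16 V.
I_D = (V_DD − V_GS)/R = (6.91 − 2.16) / 7.28 = 0.653 mA.

V_GS = 2.16 V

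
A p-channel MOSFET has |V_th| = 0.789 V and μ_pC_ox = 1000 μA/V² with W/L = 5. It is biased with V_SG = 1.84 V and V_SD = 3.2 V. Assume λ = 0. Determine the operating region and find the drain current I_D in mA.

Saturation; I_D = 2.76 mA

k_p = μ_pC_ox · (W/L) = 5 mA/V².
V_ov = V_SG − |V_th| = 1.84 − 0.789 = 1.05 V.
Since V_SD = 3.2 V ≥ V_ov = 1.05 V, the device is in saturation.
I_D = ½ k_p V_ov² = 0.5 × 5 × 1.05² = 2.76 mA.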